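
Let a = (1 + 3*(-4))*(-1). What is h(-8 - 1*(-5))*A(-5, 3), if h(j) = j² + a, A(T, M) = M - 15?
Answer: -240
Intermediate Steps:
A(T, M) = -15 + M
a = 11 (a = (1 - 12)*(-1) = -11*(-1) = 11)
h(j) = 11 + j² (h(j) = j² + 11 = 11 + j²)
h(-8 - 1*(-5))*A(-5, 3) = (11 + (-8 - 1*(-5))²)*(-15 + 3) = (11 + (-8 + 5)²)*(-12) = (11 + (-3)²)*(-12) = (11 + 9)*(-12) = 20*(-12) = -240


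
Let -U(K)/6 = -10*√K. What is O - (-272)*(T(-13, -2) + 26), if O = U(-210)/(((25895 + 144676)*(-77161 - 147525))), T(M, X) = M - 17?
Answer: -1088 - 10*I*√210/6387485951 ≈ -1088.0 - 2.2687e-8*I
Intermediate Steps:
T(M, X) = -17 + M
U(K) = 60*√K (U(K) = -(-60)*√K = 60*√K)
O = -10*I*√210/6387485951 (O = (60*√(-210))/(((25895 + 144676)*(-77161 - 147525))) = (60*(I*√210))/((170571*(-224686))) = (60*I*√210)/(-38324915706) = (60*I*√210)*(-1/38324915706) = -10*I*√210/6387485951 ≈ -2.2687e-8*I)
O - (-272)*(T(-13, -2) + 26) = -10*I*√210/6387485951 - (-272)*((-17 - 13) + 26) = -10*I*√210/6387485951 - (-272)*(-30 + 26) = -10*I*√210/6387485951 - (-272)*(-4) = -10*I*√210/6387485951 - 1*1088 = -10*I*√210/6387485951 - 1088 = -1088 - 10*I*√210/6387485951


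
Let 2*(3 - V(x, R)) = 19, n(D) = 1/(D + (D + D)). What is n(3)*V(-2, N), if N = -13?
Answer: -13/18 ≈ -0.72222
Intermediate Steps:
n(D) = 1/(3*D) (n(D) = 1/(D + 2*D) = 1/(3*D))
V(x, R) = -13/2 (V(x, R) = 3 - ½*19 = 3 - 19/2 = -13/2)
n(3)*V(-2, N) = ((⅓)/3)*(-13/2) = ((⅓)*(⅓))*(-13/2) = (⅑)*(-13/2) = -13/18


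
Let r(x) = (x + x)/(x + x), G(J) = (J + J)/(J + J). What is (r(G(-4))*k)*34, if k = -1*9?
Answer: -306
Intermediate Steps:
k = -9
G(J) = 1 (G(J) = (2*J)/((2*J)) = (2*J)*(1/(2*J)) = 1)
r(x) = 1 (r(x) = (2*x)/((2*x)) = (2*x)*(1/(2*x)) = 1)
(r(G(-4))*k)*34 = (1*(-9))*34 = -9*34 = -306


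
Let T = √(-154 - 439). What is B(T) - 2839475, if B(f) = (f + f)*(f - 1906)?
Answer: -2840661 - 3812*I*√593 ≈ -2.8407e+6 - 92828.0*I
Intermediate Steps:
T = I*√593 (T = √(-593) = I*√593 ≈ 24.352*I)
B(f) = 2*f*(-1906 + f) (B(f) = (2*f)*(-1906 + f) = 2*f*(-1906 + f))
B(T) - 2839475 = 2*(I*√593)*(-1906 + I*√593) - 2839475 = 2*I*√593*(-1906 + I*√593) - 2839475 = -2839475 + 2*I*√593*(-1906 + I*√593)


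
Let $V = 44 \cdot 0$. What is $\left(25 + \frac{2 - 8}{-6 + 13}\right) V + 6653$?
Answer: $6653$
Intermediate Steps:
$V = 0$
$\left(25 + \frac{2 - 8}{-6 + 13}\right) V + 6653 = \left(25 + \frac{2 - 8}{-6 + 13}\right) 0 + 6653 = \left(25 - \frac{6}{7}\right) 0 + 6653 = \frac{169}{7} \cdot 0 + 6653 = 0 + 6653 = 6653$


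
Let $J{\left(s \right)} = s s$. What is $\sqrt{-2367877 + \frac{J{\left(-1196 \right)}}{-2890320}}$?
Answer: $\frac{11 i \sqrt{638595347812170}}{180645} \approx 1538.8 i$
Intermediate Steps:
$J{\left(s \right)} = s^{2}$
$\sqrt{-2367877 + \frac{J{\left(-1196 \right)}}{-2890320}} = \sqrt{-2367877 + \frac{\left(-1196\right)^{2}}{-2890320}} = \sqrt{-2367877 + 1430416 \left(- \frac{1}{2890320}\right)} = \sqrt{-2367877 - \frac{89401}{180645}} = \sqrt{- \frac{427745230066}{180645}} = \frac{11 i \sqrt{638595347812170}}{180645}$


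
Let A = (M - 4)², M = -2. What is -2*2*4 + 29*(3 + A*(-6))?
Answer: -6193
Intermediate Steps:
A = 36 (A = (-2 - 4)² = (-6)² = 36)
-2*2*4 + 29*(3 + A*(-6)) = -2*2*4 + 29*(3 + 36*(-6)) = -4*4 + 29*(3 - 216) = -16 + 29*(-213) = -16 - 6177 = -6193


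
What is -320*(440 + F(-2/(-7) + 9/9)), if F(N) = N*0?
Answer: -140800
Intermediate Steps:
F(N) = 0
-320*(440 + F(-2/(-7) + 9/9)) = -320*(440 + 0) = -320*440 = -140800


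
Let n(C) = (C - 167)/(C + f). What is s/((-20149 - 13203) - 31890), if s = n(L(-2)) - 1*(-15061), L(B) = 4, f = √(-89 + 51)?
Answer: (-15061*√38 + 60081*I)/(65242*(√38 - 4*I)) ≈ -0.23066 - 0.00028521*I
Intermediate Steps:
f = I*√38 (f = √(-38) = I*√38 ≈ 6.1644*I)
n(C) = (-167 + C)/(C + I*√38) (n(C) = (C - 167)/(C + I*√38) = (-167 + C)/(C + I*√38))
s = 15061 - 163/(4 + I*√38) (s = (-167 + 4)/(4 + I*√38) - 1*(-15061) = -163/(4 + I*√38) + 15061 = 15061 - 163/(4 + I*√38) ≈ 15049.0 + 18.607*I)
s/((-20149 - 13203) - 31890) = (406321/27 + 163*I*√38/54)/((-20149 - 13203) - 31890) = (406321/27 + 163*I*√38/54)/(-33352 - 31890) = (406321/27 + 163*I*√38/54)/(-65242) = (406321/27 + 163*I*√38/54)*(-1/65242) = -406321/1761534 - 163*I*√38/3523068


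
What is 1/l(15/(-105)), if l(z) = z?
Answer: -7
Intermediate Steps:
1/l(15/(-105)) = 1/(15/(-105)) = 1/(15*(-1/105)) = 1/(-1/7) = -7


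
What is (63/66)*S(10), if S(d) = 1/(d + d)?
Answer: 21/440 ≈ 0.047727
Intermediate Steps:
S(d) = 1/(2*d)
(63/66)*S(10) = (63/66)*((1/2)/10) = (63*(1/66))*((1/2)*(1/10)) = (21/22)*(1/20) = 21/440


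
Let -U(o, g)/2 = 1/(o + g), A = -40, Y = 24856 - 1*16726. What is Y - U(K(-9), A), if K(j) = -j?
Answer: 252028/31 ≈ 8129.9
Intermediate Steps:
Y = 8130 (Y = 24856 - 16726 = 8130)
U(o, g) = -2/(g + o) (U(o, g) = -2/(o + g) = -2/(g + o))
Y - U(K(-9), A) = 8130 - (-2)/(-40 - 1*(-9)) = 8130 - (-2)/(-40 + 9) = 8130 - (-2)/(-31) = 8130 - (-2)*(-1)/31 = 8130 - 1*2/31 = 8130 - 2/31 = 252028/31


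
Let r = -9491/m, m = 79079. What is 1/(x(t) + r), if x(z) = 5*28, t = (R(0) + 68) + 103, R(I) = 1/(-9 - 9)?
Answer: 79079/11061569 ≈ 0.0071490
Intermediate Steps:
R(I) = -1/18 (R(I) = 1/(-18) = -1/18)
r = -9491/79079 ≈ -0.12002
t = 3077/18 (t = (-1/18 + 68) + 103 = 1223/18 + 103 = 3077/18 ≈ 170.94)
x(z) = 140
1/(x(t) + r) = 1/(140 - 9491/79079) = 1/(11061569/79079) = 79079/11061569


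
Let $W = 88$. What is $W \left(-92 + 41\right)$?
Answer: $-4488$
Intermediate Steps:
$W \left(-92 + 41\right) = 88 \left(-92 + 41\right) = 88 \left(-51\right) = -4488$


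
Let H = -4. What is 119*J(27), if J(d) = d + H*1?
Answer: 2737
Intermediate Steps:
J(d) = -4 + d (J(d) = d - 4*1 = d - 4 = -4 + d)
119*J(27) = 119*(-4 + 27) = 119*23 = 2737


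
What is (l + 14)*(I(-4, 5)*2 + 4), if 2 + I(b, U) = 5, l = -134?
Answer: -1200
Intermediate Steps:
I(b, U) = 3 (I(b, U) = -2 + 5 = 3)
(l + 14)*(I(-4, 5)*2 + 4) = (-134 + 14)*(3*2 + 4) = -120*(6 + 4) = -120*10 = -1200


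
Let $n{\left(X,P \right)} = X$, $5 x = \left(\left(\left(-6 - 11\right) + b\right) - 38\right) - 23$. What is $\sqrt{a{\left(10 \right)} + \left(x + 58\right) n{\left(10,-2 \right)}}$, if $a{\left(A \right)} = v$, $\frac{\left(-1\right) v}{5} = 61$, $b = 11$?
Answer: $\sqrt{141} \approx 11.874$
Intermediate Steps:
$v = -305$ ($v = \left(-5\right) 61 = -305$)
$x = - \frac{67}{5}$ ($x = \frac{\left(\left(\left(-6 - 11\right) + 11\right) - 38\right) - 23}{5} = \frac{\left(\left(-17 + 11\right) - 38\right) - 23}{5} = \frac{\left(-6 - 38\right) - 23}{5} = \frac{-44 - 23}{5} = \frac{1}{5} \left(-67\right) = - \frac{67}{5} \approx -13.4$)
$a{\left(A \right)} = -305$
$\sqrt{a{\left(10 \right)} + \left(x + 58\right) n{\left(10,-2 \right)}} = \sqrt{-305 + \left(- \frac{67}{5} + 58\right) 10} = \sqrt{-305 + \frac{223}{5} \cdot 10} = \sqrt{-305 + 446} = \sqrt{141}$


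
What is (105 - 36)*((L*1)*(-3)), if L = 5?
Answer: -1035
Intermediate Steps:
(105 - 36)*((L*1)*(-3)) = (105 - 36)*((5*1)*(-3)) = 69*(5*(-3)) = 69*(-15) = -1035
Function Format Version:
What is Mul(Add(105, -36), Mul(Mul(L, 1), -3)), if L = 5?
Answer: -1035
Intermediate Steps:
Mul(Add(105, -36), Mul(Mul(L, 1), -3)) = Mul(Add(105, -36), Mul(Mul(5, 1), -3)) = Mul(69, Mul(5, -3)) = Mul(69, -15) = -1035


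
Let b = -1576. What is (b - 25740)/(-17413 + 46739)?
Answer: -13658/14663 ≈ -0.93146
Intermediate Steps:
(b - 25740)/(-17413 + 46739) = (-1576 - 25740)/(-17413 + 46739) = -27316/29326 = -27316*1/29326 = -13658/14663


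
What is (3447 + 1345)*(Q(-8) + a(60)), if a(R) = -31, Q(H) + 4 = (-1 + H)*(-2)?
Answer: -81464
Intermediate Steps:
Q(H) = -2 - 2*H (Q(H) = -4 + (-1 + H)*(-2) = -4 + (2 - 2*H) = -2 - 2*H)
(3447 + 1345)*(Q(-8) + a(60)) = (3447 + 1345)*((-2 - 2*(-8)) - 31) = 4792*((-2 + 16) - 31) = 4792*(14 - 31) = 4792*(-17) = -81464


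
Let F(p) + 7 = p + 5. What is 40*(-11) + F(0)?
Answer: -442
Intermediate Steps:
F(p) = -2 + p (F(p) = -7 + (p + 5) = -7 + (5 + p) = -2 + p)
40*(-11) + F(0) = 40*(-11) + (-2 + 0) = -440 - 2 = -442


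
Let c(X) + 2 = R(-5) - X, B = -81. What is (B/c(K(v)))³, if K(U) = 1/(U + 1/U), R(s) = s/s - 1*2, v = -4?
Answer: 2610969633/103823 ≈ 25148.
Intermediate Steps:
R(s) = -1 (R(s) = 1 - 2 = -1)
c(X) = -3 - X (c(X) = -2 + (-1 - X) = -3 - X)
(B/c(K(v)))³ = (-81/(-3 - (-4)/(1 + (-4)²)))³ = (-81/(-3 - (-4)/(1 + 16)))³ = (-81/(-3 - (-4)/17))³ = (-81/(-3 - 1*(-4/17)))³ = (-81/(-3 + 4/17))³ = (-81/(-47/17))³ = (-81*(-17/47))³ = (1377/47)³ = 2610969633/103823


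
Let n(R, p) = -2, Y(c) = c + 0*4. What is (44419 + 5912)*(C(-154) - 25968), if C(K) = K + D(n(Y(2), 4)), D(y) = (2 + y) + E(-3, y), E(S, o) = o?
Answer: -1314847044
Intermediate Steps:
Y(c) = c (Y(c) = c + 0 = c)
D(y) = 2 + 2*y (D(y) = (2 + y) + y = 2 + 2*y)
C(K) = -2 + K (C(K) = K + (2 + 2*(-2)) = K + (2 - 4) = K - 2 = -2 + K)
(44419 + 5912)*(C(-154) - 25968) = (44419 + 5912)*((-2 - 154) - 25968) = 50331*(-156 - 25968) = 50331*(-26124) = -1314847044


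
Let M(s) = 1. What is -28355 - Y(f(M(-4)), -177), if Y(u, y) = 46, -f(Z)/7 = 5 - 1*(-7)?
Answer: -28401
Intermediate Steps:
f(Z) = -84 (f(Z) = -7*(5 - 1*(-7)) = -7*(5 + 7) = -7*12 = -84)
-28355 - Y(f(M(-4)), -177) = -28355 - 1*46 = -28355 - 46 = -28401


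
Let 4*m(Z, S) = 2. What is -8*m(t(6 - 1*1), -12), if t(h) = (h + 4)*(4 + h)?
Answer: -4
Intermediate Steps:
t(h) = (4 + h)² (t(h) = (4 + h)*(4 + h) = (4 + h)²)
m(Z, S) = ½ (m(Z, S) = (¼)*2 = ½)
-8*m(t(6 - 1*1), -12) = -8*½ = -4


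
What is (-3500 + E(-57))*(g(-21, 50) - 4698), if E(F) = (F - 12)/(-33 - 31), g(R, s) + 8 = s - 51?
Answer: 1054043217/64 ≈ 1.6469e+7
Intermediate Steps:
g(R, s) = -59 + s (g(R, s) = -8 + (s - 51) = -8 + (-51 + s) = -59 + s)
E(F) = 3/16 - F/64 (E(F) = (-12 + F)/(-64) = (-12 + F)*(-1/64) = 3/16 - F/64)
(-3500 + E(-57))*(g(-21, 50) - 4698) = (-3500 + (3/16 - 1/64*(-57)))*((-59 + 50) - 4698) = (-3500 + (3/16 + 57/64))*(-9 - 4698) = (-3500 + 69/64)*(-4707) = -223931/64*(-4707) = 1054043217/64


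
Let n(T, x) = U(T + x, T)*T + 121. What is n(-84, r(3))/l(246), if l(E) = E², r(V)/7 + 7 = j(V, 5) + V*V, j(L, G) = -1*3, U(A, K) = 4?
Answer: -215/60516 ≈ -0.0035528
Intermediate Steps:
j(L, G) = -3
r(V) = -70 + 7*V² (r(V) = -49 + 7*(-3 + V*V) = -49 + 7*(-3 + V²) = -49 + (-21 + 7*V²) = -70 + 7*V²)
n(T, x) = 121 + 4*T (n(T, x) = 4*T + 121 = 121 + 4*T)
n(-84, r(3))/l(246) = (121 + 4*(-84))/(246²) = (121 - 336)/60516 = -215*1/60516 = -215/60516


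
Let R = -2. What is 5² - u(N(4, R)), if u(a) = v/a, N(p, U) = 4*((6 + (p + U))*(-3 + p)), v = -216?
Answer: 127/4 ≈ 31.750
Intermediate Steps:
N(p, U) = 4*(-3 + p)*(6 + U + p) (N(p, U) = 4*((6 + (U + p))*(-3 + p)) = 4*((6 + U + p)*(-3 + p)) = 4*((-3 + p)*(6 + U + p)) = 4*(-3 + p)*(6 + U + p))
u(a) = -216/a
5² - u(N(4, R)) = 5² - (-216)/(-72 - 12*(-2) + 4*4² + 12*4 + 4*(-2)*4) = 25 - (-216)/(-72 + 24 + 4*16 + 48 - 32) = 25 - (-216)/(-72 + 24 + 64 + 48 - 32) = 25 - (-216)/32 = 25 - 1*(-27/4) = 25 + 27/4 = 127/4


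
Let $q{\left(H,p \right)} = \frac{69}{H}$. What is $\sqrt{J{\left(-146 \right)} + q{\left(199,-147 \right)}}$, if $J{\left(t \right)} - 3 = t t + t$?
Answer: $\frac{2 \sqrt{209621426}}{199} \approx 145.51$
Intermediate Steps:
$J{\left(t \right)} = 3 + t + t^{2}$ ($J{\left(t \right)} = 3 + \left(t t + t\right) = 3 + \left(t^{2} + t\right) = 3 + \left(t + t^{2}\right) = 3 + t + t^{2}$)
$\sqrt{J{\left(-146 \right)} + q{\left(199,-147 \right)}} = \sqrt{\left(3 - 146 + \left(-146\right)^{2}\right) + \frac{69}{199}} = \sqrt{\left(3 - 146 + 21316\right) + 69 \cdot \frac{1}{199}} = \sqrt{21173 + \frac{69}{199}} = \sqrt{\frac{4213496}{199}} = \frac{2 \sqrt{209621426}}{199}$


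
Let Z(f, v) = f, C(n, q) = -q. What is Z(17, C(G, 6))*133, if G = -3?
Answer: 2261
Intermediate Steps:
Z(17, C(G, 6))*133 = 17*133 = 2261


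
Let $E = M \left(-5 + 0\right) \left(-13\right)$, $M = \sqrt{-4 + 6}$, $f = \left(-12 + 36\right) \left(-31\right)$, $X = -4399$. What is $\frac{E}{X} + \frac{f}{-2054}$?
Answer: $\frac{372}{1027} - \frac{65 \sqrt{2}}{4399} \approx 0.34132$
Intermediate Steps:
$f = -744$ ($f = 24 \left(-31\right) = -744$)
$M = \sqrt{2} \approx 1.4142$
$E = 65 \sqrt{2}$ ($E = \sqrt{2} \left(-5 + 0\right) \left(-13\right) = \sqrt{2} \left(-5\right) \left(-13\right) = - 5 \sqrt{2} \left(-13\right) = 65 \sqrt{2} \approx 91.924$)
$\frac{E}{X} + \frac{f}{-2054} = \frac{65 \sqrt{2}}{-4399} - \frac{744}{-2054} = 65 \sqrt{2} \left(- \frac{1}{4399}\right) - - \frac{372}{1027} = - \frac{65 \sqrt{2}}{4399} + \frac{372}{1027} = \frac{372}{1027} - \frac{65 \sqrt{2}}{4399}$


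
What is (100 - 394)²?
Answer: 86436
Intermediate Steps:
(100 - 394)² = (-294)² = 86436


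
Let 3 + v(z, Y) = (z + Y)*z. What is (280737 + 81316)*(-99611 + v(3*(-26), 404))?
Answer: -45271831226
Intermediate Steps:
v(z, Y) = -3 + z*(Y + z) (v(z, Y) = -3 + (z + Y)*z = -3 + (Y + z)*z = -3 + z*(Y + z))
(280737 + 81316)*(-99611 + v(3*(-26), 404)) = (280737 + 81316)*(-99611 + (-3 + (3*(-26))**2 + 404*(3*(-26)))) = 362053*(-99611 + (-3 + (-78)**2 + 404*(-78))) = 362053*(-99611 + (-3 + 6084 - 31512)) = 362053*(-99611 - 25431) = 362053*(-125042) = -45271831226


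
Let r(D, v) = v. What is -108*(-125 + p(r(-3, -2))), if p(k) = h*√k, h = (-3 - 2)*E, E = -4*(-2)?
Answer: 13500 + 4320*I*√2 ≈ 13500.0 + 6109.4*I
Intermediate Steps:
E = 8
h = -40 (h = (-3 - 2)*8 = -5*8 = -40)
p(k) = -40*√k
-108*(-125 + p(r(-3, -2))) = -108*(-125 - 40*I*√2) = 13500 + 4320*I*√2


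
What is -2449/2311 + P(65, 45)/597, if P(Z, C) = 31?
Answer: -1390412/1379667 ≈ -1.0078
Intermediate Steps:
-2449/2311 + P(65, 45)/597 = -2449/2311 + 31/597 = -1390412/1379667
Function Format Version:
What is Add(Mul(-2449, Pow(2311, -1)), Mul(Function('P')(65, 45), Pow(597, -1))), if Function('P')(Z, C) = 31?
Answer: Rational(-1390412, 1379667) ≈ -1.0078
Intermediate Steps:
Add(Mul(-2449, Pow(2311, -1)), Mul(Function('P')(65, 45), Pow(597, -1))) = Add(Mul(-2449, Pow(2311, -1)), Mul(31, Pow(597, -1))) = Add(Mul(-2449, Rational(1, 2311)), Mul(31, Rational(1, 597))) = Add(Rational(-2449, 2311), Rational(31, 597)) = Rational(-1390412, 1379667)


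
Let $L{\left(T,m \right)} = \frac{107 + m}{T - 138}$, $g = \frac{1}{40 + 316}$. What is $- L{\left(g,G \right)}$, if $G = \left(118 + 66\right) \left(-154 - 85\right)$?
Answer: $- \frac{15617364}{49127} \approx -317.9$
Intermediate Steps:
$G = -43976$ ($G = 184 \left(-239\right) = -43976$)
$g = \frac{1}{356} \approx 0.002809$
$L{\left(T,m \right)} = \frac{107 + m}{-138 + T}$
$- L{\left(g,G \right)} = - \frac{107 - 43976}{-138 + \frac{1}{356}} = - \frac{-43869}{- \frac{49127}{356}} = - \frac{\left(-356\right) \left(-43869\right)}{49127} = \left(-1\right) \frac{15617364}{49127} = - \frac{15617364}{49127}$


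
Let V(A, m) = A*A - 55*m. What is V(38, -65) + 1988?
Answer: 7007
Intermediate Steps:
V(A, m) = A² - 55*m
V(38, -65) + 1988 = (38² - 55*(-65)) + 1988 = (1444 + 3575) + 1988 = 5019 + 1988 = 7007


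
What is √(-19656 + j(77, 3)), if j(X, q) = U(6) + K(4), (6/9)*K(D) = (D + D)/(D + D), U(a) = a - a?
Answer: I*√78618/2 ≈ 140.19*I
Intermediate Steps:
U(a) = 0
K(D) = 3/2 (K(D) = 3*((D + D)/(D + D))/2 = 3*((2*D)/((2*D)))/2 = 3*((2*D)*(1/(2*D)))/2 = (3/2)*1 = 3/2)
j(X, q) = 3/2 (j(X, q) = 0 + 3/2 = 3/2)
√(-19656 + j(77, 3)) = √(-19656 + 3/2) = √(-39309/2) = I*√78618/2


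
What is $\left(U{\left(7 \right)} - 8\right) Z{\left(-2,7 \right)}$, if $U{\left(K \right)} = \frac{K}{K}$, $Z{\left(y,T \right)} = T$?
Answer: $-49$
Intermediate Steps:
$U{\left(K \right)} = 1$
$\left(U{\left(7 \right)} - 8\right) Z{\left(-2,7 \right)} = \left(1 - 8\right) 7 = \left(-7\right) 7 = -49$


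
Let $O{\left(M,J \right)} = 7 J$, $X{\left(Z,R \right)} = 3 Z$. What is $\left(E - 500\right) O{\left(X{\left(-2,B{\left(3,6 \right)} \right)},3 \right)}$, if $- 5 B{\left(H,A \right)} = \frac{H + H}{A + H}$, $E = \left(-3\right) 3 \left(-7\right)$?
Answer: $-9177$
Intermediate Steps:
$E = 63$ ($E = \left(-9\right) \left(-7\right) = 63$)
$B{\left(H,A \right)} = - \frac{2 H}{5 \left(A + H\right)}$ ($B{\left(H,A \right)} = - \frac{\left(H + H\right) \frac{1}{A + H}}{5} = - \frac{2 H \frac{1}{A + H}}{5} = - \frac{2 H}{5 \left(A + H\right)}$)
$\left(E - 500\right) O{\left(X{\left(-2,B{\left(3,6 \right)} \right)},3 \right)} = \left(63 - 500\right) 7 \cdot 3 = \left(-437\right) 21 = -9177$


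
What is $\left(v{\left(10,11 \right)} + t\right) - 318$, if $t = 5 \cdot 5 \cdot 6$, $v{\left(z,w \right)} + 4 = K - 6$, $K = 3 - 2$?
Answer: $-177$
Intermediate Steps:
$K = 1$ ($K = 3 - 2 = 1$)
$v{\left(z,w \right)} = -9$ ($v{\left(z,w \right)} = -4 + \left(1 - 6\right) = -4 - 5 = -9$)
$t = 150$ ($t = 25 \cdot 6 = 150$)
$\left(v{\left(10,11 \right)} + t\right) - 318 = \left(-9 + 150\right) - 318 = 141 - 318 = -177$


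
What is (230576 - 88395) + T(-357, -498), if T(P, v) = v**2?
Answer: 390185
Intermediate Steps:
(230576 - 88395) + T(-357, -498) = (230576 - 88395) + (-498)**2 = 142181 + 248004 = 390185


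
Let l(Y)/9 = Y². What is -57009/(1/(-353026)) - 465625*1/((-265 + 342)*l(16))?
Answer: 3570452952919847/177408 ≈ 2.0126e+10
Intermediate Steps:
l(Y) = 9*Y²
-57009/(1/(-353026)) - 465625*1/((-265 + 342)*l(16)) = -57009/(1/(-353026)) - 465625*1/(2304*(-265 + 342)) = -57009/(-1/353026) - 465625/(77*(9*256)) = -57009*(-353026) - 465625/(77*2304) = 20125659234 - 465625/177408 = 3570452952919847/177408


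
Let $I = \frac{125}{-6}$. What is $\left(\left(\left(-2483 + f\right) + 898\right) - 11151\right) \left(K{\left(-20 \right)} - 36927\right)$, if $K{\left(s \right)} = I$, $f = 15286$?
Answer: $-94216975$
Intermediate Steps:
$I = - \frac{125}{6}$ ($I = 125 \left(- \frac{1}{6}\right) = - \frac{125}{6} \approx -20.833$)
$K{\left(s \right)} = - \frac{125}{6}$
$\left(\left(\left(-2483 + f\right) + 898\right) - 11151\right) \left(K{\left(-20 \right)} - 36927\right) = \left(\left(\left(-2483 + 15286\right) + 898\right) - 11151\right) \left(- \frac{125}{6} - 36927\right) = \left(\left(12803 + 898\right) - 11151\right) \left(- \frac{221687}{6}\right) = \left(13701 - 11151\right) \left(- \frac{221687}{6}\right) = 2550 \left(- \frac{221687}{6}\right) = -94216975$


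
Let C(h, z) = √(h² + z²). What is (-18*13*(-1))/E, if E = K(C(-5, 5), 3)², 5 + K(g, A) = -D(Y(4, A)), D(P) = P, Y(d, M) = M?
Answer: 117/32 ≈ 3.6563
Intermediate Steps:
K(g, A) = -5 - A
E = 64 (E = (-5 - 1*3)² = (-5 - 3)² = (-8)² = 64)
(-18*13*(-1))/E = (-18*13*(-1))/64 = -234*(-1)*(1/64) = 234*(1/64) = 117/32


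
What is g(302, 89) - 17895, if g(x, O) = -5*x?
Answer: -19405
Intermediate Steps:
g(302, 89) - 17895 = -5*302 - 17895 = -1510 - 17895 = -19405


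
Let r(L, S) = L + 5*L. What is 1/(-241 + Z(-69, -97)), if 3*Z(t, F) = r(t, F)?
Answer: -1/379 ≈ -0.0026385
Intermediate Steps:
r(L, S) = 6*L
Z(t, F) = 2*t (Z(t, F) = (6*t)/3 = 2*t)
1/(-241 + Z(-69, -97)) = 1/(-241 + 2*(-69)) = 1/(-241 - 138) = 1/(-379) = -1/379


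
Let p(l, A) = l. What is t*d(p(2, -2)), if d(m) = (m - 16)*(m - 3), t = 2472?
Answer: 34608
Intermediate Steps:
d(m) = (-16 + m)*(-3 + m)
t*d(p(2, -2)) = 2472*(48 + 2² - 19*2) = 2472*(48 + 4 - 38) = 2472*14 = 34608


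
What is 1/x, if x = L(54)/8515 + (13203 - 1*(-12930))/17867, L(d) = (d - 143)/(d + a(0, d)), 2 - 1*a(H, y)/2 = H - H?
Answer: 8823975290/12904714547 ≈ 0.68378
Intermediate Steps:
a(H, y) = 4 (a(H, y) = 4 - 2*(H - H) = 4 - 2*0 = 4 + 0 = 4)
L(d) = (-143 + d)/(4 + d) (L(d) = (d - 143)/(d + 4) = (-143 + d)/(4 + d))
x = 12904714547/8823975290 (x = ((-143 + 54)/(4 + 54))/8515 + (13203 - 1*(-12930))/17867 = (-89/58)*(1/8515) + (13203 + 12930)*(1/17867) = ((1/58)*(-89))*(1/8515) + 26133*(1/17867) = -89/58*1/8515 + 26133/17867 = -89/493870 + 26133/17867 = 12904714547/8823975290 ≈ 1.4625)
1/x = 1/(12904714547/8823975290) = 8823975290/12904714547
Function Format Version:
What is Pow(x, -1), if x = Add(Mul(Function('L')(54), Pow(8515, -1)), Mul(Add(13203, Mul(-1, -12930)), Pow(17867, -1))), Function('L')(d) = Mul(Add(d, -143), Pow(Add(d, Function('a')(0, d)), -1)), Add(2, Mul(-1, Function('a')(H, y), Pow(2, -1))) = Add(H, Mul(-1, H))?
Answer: Rational(8823975290, 12904714547) ≈ 0.68378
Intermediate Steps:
Function('a')(H, y) = 4 (Function('a')(H, y) = Add(4, Mul(-2, Add(H, Mul(-1, H)))) = Add(4, Mul(-2, 0)) = Add(4, 0) = 4)
Function('L')(d) = Mul(Pow(Add(4, d), -1), Add(-143, d)) (Function('L')(d) = Mul(Add(d, -143), Pow(Add(d, 4), -1)) = Mul(Add(-143, d), Pow(Add(4, d), -1)) = Mul(Pow(Add(4, d), -1), Add(-143, d)))
x = Rational(12904714547, 8823975290) (x = Add(Mul(Mul(Pow(Add(4, 54), -1), Add(-143, 54)), Pow(8515, -1)), Mul(Add(13203, Mul(-1, -12930)), Pow(17867, -1))) = Add(Mul(Mul(Pow(58, -1), -89), Rational(1, 8515)), Mul(Add(13203, 12930), Rational(1, 17867))) = Add(Mul(Mul(Rational(1, 58), -89), Rational(1, 8515)), Mul(26133, Rational(1, 17867))) = Add(Mul(Rational(-89, 58), Rational(1, 8515)), Rational(26133, 17867)) = Add(Rational(-89, 493870), Rational(26133, 17867)) = Rational(12904714547, 8823975290) ≈ 1.4625)
Pow(x, -1) = Pow(Rational(12904714547, 8823975290), -1) = Rational(8823975290, 12904714547)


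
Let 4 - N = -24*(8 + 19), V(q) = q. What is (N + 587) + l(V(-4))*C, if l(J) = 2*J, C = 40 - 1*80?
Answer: 1559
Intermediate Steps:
C = -40 (C = 40 - 80 = -40)
N = 652 (N = 4 - (-24)*(8 + 19) = 4 - (-24)*27 = 4 - 1*(-648) = 4 + 648 = 652)
(N + 587) + l(V(-4))*C = (652 + 587) + (2*(-4))*(-40) = 1239 - 8*(-40) = 1239 + 320 = 1559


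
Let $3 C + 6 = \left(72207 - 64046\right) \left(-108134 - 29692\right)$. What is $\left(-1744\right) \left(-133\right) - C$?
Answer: $375164616$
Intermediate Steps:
$C = -374932664$ ($C = -2 + \frac{\left(72207 - 64046\right) \left(-108134 - 29692\right)}{3} = -2 + \frac{8161 \left(-137826\right)}{3} = -2 + \frac{1}{3} \left(-1124797986\right) = -2 - 374932662 = -374932664$)
$\left(-1744\right) \left(-133\right) - C = \left(-1744\right) \left(-133\right) - -374932664 = 231952 + 374932664 = 375164616$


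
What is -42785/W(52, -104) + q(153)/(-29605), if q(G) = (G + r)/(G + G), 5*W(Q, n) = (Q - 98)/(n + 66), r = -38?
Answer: -7364302664479/41671998 ≈ -1.7672e+5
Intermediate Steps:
W(Q, n) = (-98 + Q)/(5*(66 + n)) (W(Q, n) = ((Q - 98)/(n + 66))/5 = ((-98 + Q)/(66 + n))/5 = (-98 + Q)/(5*(66 + n)))
q(G) = (-38 + G)/(2*G) (q(G) = (G - 38)/(G + G) = (-38 + G)/((2*G)) = (-38 + G)*(1/(2*G)) = (-38 + G)/(2*G))
-42785/W(52, -104) + q(153)/(-29605) = -42785*5*(66 - 104)/(-98 + 52) + ((½)*(-38 + 153)/153)/(-29605) = -42785/((⅕)*(-46)/(-38)) + ((½)*(1/153)*115)*(-1/29605) = -42785/((⅕)*(-1/38)*(-46)) + (115/306)*(-1/29605) = -42785/23/95 - 23/1811826 = -42785*95/23 - 23/1811826 = -4064575/23 - 23/1811826 = -7364302664479/41671998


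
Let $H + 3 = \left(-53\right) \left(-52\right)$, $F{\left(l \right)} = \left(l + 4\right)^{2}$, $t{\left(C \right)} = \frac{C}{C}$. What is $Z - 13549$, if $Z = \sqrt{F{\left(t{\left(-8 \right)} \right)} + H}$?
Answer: $-13549 + \sqrt{2778} \approx -13496.0$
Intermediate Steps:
$t{\left(C \right)} = 1$
$F{\left(l \right)} = \left(4 + l\right)^{2}$
$H = 2753$ ($H = -3 - -2756 = -3 + 2756 = 2753$)
$Z = \sqrt{2778}$ ($Z = \sqrt{\left(4 + 1\right)^{2} + 2753} = \sqrt{5^{2} + 2753} = \sqrt{25 + 2753} = \sqrt{2778} \approx 52.707$)
$Z - 13549 = \sqrt{2778} - 13549 = -13549 + \sqrt{2778}$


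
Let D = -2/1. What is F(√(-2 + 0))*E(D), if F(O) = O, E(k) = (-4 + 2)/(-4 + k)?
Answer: I*√2/3 ≈ 0.4714*I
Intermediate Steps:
D = -2 (D = -2*1 = -2)
E(k) = -2/(-4 + k)
F(√(-2 + 0))*E(D) = √(-2 + 0)*(-2/(-4 - 2)) = √(-2)*(-2/(-6)) = (I*√2)*(-2*(-⅙)) = (I*√2)*(⅓) = I*√2/3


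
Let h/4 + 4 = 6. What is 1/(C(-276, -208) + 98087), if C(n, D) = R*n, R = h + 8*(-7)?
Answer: 1/111335 ≈ 8.9819e-6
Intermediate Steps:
h = 8 (h = -16 + 4*6 = -16 + 24 = 8)
R = -48 (R = 8 + 8*(-7) = 8 - 56 = -48)
C(n, D) = -48*n
1/(C(-276, -208) + 98087) = 1/(-48*(-276) + 98087) = 1/(13248 + 98087) = 1/111335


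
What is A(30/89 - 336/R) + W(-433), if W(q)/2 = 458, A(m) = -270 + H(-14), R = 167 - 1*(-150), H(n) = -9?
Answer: 637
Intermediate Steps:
R = 317 (R = 167 + 150 = 317)
A(m) = -279 (A(m) = -270 - 9 = -279)
W(q) = 916 (W(q) = 2*458 = 916)
A(30/89 - 336/R) + W(-433) = -279 + 916 = 637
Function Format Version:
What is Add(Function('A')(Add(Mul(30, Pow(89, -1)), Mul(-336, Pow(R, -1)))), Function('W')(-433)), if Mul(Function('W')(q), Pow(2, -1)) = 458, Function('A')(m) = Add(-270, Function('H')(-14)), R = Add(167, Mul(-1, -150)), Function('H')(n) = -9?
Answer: 637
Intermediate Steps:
R = 317 (R = Add(167, 150) = 317)
Function('A')(m) = -279 (Function('A')(m) = Add(-270, -9) = -279)
Function('W')(q) = 916 (Function('W')(q) = Mul(2, 458) = 916)
Add(Function('A')(Add(Mul(30, Pow(89, -1)), Mul(-336, Pow(R, -1)))), Function('W')(-433)) = Add(-279, 916) = 637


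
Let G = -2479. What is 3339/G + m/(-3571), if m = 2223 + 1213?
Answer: -20441413/8852509 ≈ -2.3091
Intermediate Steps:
m = 3436
3339/G + m/(-3571) = 3339/(-2479) + 3436/(-3571) = 3339*(-1/2479) + 3436*(-1/3571) = -3339/2479 - 3436/3571 = -20441413/8852509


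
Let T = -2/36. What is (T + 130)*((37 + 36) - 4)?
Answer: 53797/6 ≈ 8966.2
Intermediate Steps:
T = -1/18 (T = -2*1/36 = -1/18 ≈ -0.055556)
(T + 130)*((37 + 36) - 4) = (-1/18 + 130)*((37 + 36) - 4) = 2339*(73 - 4)/18 = (2339/18)*69 = 53797/6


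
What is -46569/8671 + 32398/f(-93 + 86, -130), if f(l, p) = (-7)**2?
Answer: 278641177/424879 ≈ 655.81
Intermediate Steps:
f(l, p) = 49
-46569/8671 + 32398/f(-93 + 86, -130) = -46569/8671 + 32398/49 = 278641177/424879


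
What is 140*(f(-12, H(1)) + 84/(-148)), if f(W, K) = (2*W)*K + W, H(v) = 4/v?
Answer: -562380/37 ≈ -15199.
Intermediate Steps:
f(W, K) = W + 2*K*W (f(W, K) = 2*K*W + W = W + 2*K*W)
140*(f(-12, H(1)) + 84/(-148)) = 140*(-12*(1 + 2*(4/1)) + 84/(-148)) = 140*(-12*(1 + 2*(4*1)) + 84*(-1/148)) = 140*(-12*(1 + 2*4) - 21/37) = 140*(-12*(1 + 8) - 21/37) = 140*(-12*9 - 21/37) = 140*(-108 - 21/37) = 140*(-4017/37) = -562380/37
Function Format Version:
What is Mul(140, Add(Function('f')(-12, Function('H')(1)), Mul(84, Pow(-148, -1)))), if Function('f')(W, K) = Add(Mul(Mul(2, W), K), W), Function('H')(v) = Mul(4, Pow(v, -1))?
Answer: Rational(-562380, 37) ≈ -15199.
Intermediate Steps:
Function('f')(W, K) = Add(W, Mul(2, K, W)) (Function('f')(W, K) = Add(Mul(2, K, W), W) = Add(W, Mul(2, K, W)))
Mul(140, Add(Function('f')(-12, Function('H')(1)), Mul(84, Pow(-148, -1)))) = Mul(140, Add(Mul(-12, Add(1, Mul(2, Mul(4, Pow(1, -1))))), Mul(84, Pow(-148, -1)))) = Mul(140, Add(Mul(-12, Add(1, Mul(2, Mul(4, 1)))), Mul(84, Rational(-1, 148)))) = Mul(140, Add(Mul(-12, Add(1, Mul(2, 4))), Rational(-21, 37))) = Mul(140, Add(Mul(-12, Add(1, 8)), Rational(-21, 37))) = Mul(140, Add(Mul(-12, 9), Rational(-21, 37))) = Mul(140, Add(-108, Rational(-21, 37))) = Mul(140, Rational(-4017, 37)) = Rational(-562380, 37)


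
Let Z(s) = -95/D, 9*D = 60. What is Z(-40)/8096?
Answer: -57/32384 ≈ -0.0017601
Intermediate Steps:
D = 20/3 (D = (⅑)*60 = 20/3 ≈ 6.6667)
Z(s) = -57/4 (Z(s) = -95/20/3 = -95*3/20 = -57/4)
Z(-40)/8096 = -57/4/8096 = -57/4*1/8096 = -57/32384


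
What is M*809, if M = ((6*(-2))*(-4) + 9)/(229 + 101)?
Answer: 15371/110 ≈ 139.74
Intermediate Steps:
M = 19/110 (M = (-12*(-4) + 9)/330 = (48 + 9)*(1/330) = 57*(1/330) = 19/110 ≈ 0.17273)
M*809 = (19/110)*809 = 15371/110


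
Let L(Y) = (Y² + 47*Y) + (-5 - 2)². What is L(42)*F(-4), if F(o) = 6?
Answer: 22722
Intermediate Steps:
L(Y) = 49 + Y² + 47*Y (L(Y) = (Y² + 47*Y) + (-7)² = (Y² + 47*Y) + 49 = 49 + Y² + 47*Y)
L(42)*F(-4) = (49 + 42² + 47*42)*6 = (49 + 1764 + 1974)*6 = 3787*6 = 22722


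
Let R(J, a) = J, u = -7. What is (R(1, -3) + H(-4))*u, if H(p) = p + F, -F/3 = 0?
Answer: 21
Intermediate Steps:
F = 0 (F = -3*0 = 0)
H(p) = p (H(p) = p + 0 = p)
(R(1, -3) + H(-4))*u = (1 - 4)*(-7) = -3*(-7) = 21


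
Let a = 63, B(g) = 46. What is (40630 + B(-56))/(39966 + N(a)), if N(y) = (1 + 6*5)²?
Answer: 40676/40927 ≈ 0.99387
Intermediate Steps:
N(y) = 961 (N(y) = (1 + 30)² = 31² = 961)
(40630 + B(-56))/(39966 + N(a)) = (40630 + 46)/(39966 + 961) = 40676/40927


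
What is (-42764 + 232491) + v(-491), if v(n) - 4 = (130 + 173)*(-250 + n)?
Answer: -34792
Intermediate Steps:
v(n) = -75746 + 303*n (v(n) = 4 + (130 + 173)*(-250 + n) = 4 + 303*(-250 + n) = 4 + (-75750 + 303*n) = -75746 + 303*n)
(-42764 + 232491) + v(-491) = (-42764 + 232491) + (-75746 + 303*(-491)) = 189727 + (-75746 - 148773) = 189727 - 224519 = -34792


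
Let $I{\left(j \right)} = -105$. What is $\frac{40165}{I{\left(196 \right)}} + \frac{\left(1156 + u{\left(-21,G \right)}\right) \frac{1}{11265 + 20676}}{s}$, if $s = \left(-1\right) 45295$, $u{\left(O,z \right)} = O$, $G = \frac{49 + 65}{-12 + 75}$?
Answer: $- \frac{110684610614}{289353519} \approx -382.52$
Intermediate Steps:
$G = \frac{38}{21}$ ($G = \frac{114}{63} = 114 \cdot \frac{1}{63} = \frac{38}{21} \approx 1.8095$)
$s = -45295$
$\frac{40165}{I{\left(196 \right)}} + \frac{\left(1156 + u{\left(-21,G \right)}\right) \frac{1}{11265 + 20676}}{s} = \frac{40165}{-105} + \frac{\left(1156 - 21\right) \frac{1}{11265 + 20676}}{-45295} = 40165 \left(- \frac{1}{105}\right) + \frac{1135}{31941} \left(- \frac{1}{45295}\right) = - \frac{8033}{21} + 1135 \cdot \frac{1}{31941} \left(- \frac{1}{45295}\right) = - \frac{8033}{21} + \frac{1135}{31941} \left(- \frac{1}{45295}\right) = - \frac{8033}{21} - \frac{227}{289353519} = - \frac{110684610614}{289353519}$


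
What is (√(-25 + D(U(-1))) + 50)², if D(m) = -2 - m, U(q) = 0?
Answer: 2473 + 300*I*√3 ≈ 2473.0 + 519.62*I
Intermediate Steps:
(√(-25 + D(U(-1))) + 50)² = (√(-25 + (-2 - 1*0)) + 50)² = (√(-25 + (-2 + 0)) + 50)² = (√(-25 - 2) + 50)² = (√(-27) + 50)² = (3*I*√3 + 50)² = (50 + 3*I*√3)²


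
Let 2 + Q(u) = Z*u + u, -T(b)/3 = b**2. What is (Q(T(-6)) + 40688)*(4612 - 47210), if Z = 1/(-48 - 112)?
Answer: -34571407953/20 ≈ -1.7286e+9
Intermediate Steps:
Z = -1/160 (Z = 1/(-160) = -1/160 ≈ -0.0062500)
T(b) = -3*b**2
Q(u) = -2 + 159*u/160 (Q(u) = -2 + (-u/160 + u) = -2 + 159*u/160)
(Q(T(-6)) + 40688)*(4612 - 47210) = ((-2 + 159*(-3*(-6)**2)/160) + 40688)*(4612 - 47210) = ((-2 + 159*(-3*36)/160) + 40688)*(-42598) = ((-2 + (159/160)*(-108)) + 40688)*(-42598) = ((-2 - 4293/40) + 40688)*(-42598) = (-4373/40 + 40688)*(-42598) = (1623147/40)*(-42598) = -34571407953/20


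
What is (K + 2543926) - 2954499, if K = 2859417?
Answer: 2448844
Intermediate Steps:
(K + 2543926) - 2954499 = (2859417 + 2543926) - 2954499 = 5403343 - 2954499 = 2448844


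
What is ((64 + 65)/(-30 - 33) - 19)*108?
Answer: -15912/7 ≈ -2273.1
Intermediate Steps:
((64 + 65)/(-30 - 33) - 19)*108 = (129/(-63) - 19)*108 = (129*(-1/63) - 19)*108 = (-43/21 - 19)*108 = -442/21*108 = -15912/7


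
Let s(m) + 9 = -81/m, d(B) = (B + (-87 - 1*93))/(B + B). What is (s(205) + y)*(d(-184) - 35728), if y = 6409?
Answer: -862425376463/3772 ≈ -2.2864e+8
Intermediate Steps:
d(B) = (-180 + B)/(2*B) (d(B) = (B + (-87 - 93))/((2*B)) = (B - 180)*(1/(2*B)) = (-180 + B)*(1/(2*B)) = (-180 + B)/(2*B))
s(m) = -9 - 81/m
(s(205) + y)*(d(-184) - 35728) = ((-9 - 81/205) + 6409)*((1/2)*(-180 - 184)/(-184) - 35728) = ((-9 - 81*1/205) + 6409)*((1/2)*(-1/184)*(-364) - 35728) = ((-9 - 81/205) + 6409)*(91/92 - 35728) = (-1926/205 + 6409)*(-3286885/92) = (1311919/205)*(-3286885/92) = -862425376463/3772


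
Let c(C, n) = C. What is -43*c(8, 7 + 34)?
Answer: -344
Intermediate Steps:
-43*c(8, 7 + 34) = -43*8 = -344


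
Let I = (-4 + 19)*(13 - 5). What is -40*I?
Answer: -4800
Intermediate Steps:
I = 120 (I = 15*8 = 120)
-40*I = -40*120 = -4800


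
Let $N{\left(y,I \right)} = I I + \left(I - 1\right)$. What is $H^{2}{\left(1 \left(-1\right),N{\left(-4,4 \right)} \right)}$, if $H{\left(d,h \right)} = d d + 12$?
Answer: $169$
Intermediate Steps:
$N{\left(y,I \right)} = -1 + I + I^{2}$ ($N{\left(y,I \right)} = I^{2} + \left(-1 + I\right) = -1 + I + I^{2}$)
$H{\left(d,h \right)} = 12 + d^{2}$ ($H{\left(d,h \right)} = d^{2} + 12 = 12 + d^{2}$)
$H^{2}{\left(1 \left(-1\right),N{\left(-4,4 \right)} \right)} = \left(12 + \left(1 \left(-1\right)\right)^{2}\right)^{2} = \left(12 + \left(-1\right)^{2}\right)^{2} = \left(12 + 1\right)^{2} = 13^{2} = 169$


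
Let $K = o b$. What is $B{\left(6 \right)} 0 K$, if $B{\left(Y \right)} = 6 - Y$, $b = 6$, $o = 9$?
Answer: $0$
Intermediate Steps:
$K = 54$ ($K = 9 \cdot 6 = 54$)
$B{\left(6 \right)} 0 K = \left(6 - 6\right) 0 \cdot 54 = 0 \cdot 0 \cdot 54 = 0 \cdot 54 = 0$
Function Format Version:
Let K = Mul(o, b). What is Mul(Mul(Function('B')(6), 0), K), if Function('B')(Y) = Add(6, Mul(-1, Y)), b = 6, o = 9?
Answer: 0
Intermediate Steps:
K = 54 (K = Mul(9, 6) = 54)
Mul(Mul(Function('B')(6), 0), K) = Mul(Mul(Add(6, Mul(-1, 6)), 0), 54) = Mul(Mul(Add(6, -6), 0), 54) = Mul(Mul(0, 0), 54) = Mul(0, 54) = 0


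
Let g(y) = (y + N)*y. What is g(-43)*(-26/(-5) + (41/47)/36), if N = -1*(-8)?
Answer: 13303297/1692 ≈ 7862.5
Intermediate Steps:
N = 8
g(y) = y*(8 + y) (g(y) = (y + 8)*y = (8 + y)*y = y*(8 + y))
g(-43)*(-26/(-5) + (41/47)/36) = (-43*(8 - 43))*(-26/(-5) + (41/47)/36) = (-43*(-35))*(-26*(-⅕) + (41*(1/47))*(1/36)) = 1505*(26/5 + (41/47)*(1/36)) = 1505*(26/5 + 41/1692) = 1505*(44197/8460) = 13303297/1692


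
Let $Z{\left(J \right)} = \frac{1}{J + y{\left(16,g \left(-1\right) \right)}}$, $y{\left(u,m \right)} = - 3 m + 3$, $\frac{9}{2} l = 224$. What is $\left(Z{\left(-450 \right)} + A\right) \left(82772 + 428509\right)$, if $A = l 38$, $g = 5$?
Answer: $\frac{46421531159}{48} \approx 9.6711 \cdot 10^{8}$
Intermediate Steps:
$l = \frac{448}{9}$ ($l = \frac{2}{9} \cdot 224 = \frac{448}{9} \approx 49.778$)
$A = \frac{17024}{9}$ ($A = \frac{448}{9} \cdot 38 = \frac{17024}{9} \approx 1891.6$)
$y{\left(u,m \right)} = 3 - 3 m$
$Z{\left(J \right)} = \frac{1}{18 + J}$ ($Z{\left(J \right)} = \frac{1}{J - \left(-3 + 3 \cdot 5 \left(-1\right)\right)} = \frac{1}{J + \left(3 - -15\right)} = \frac{1}{J + \left(3 + 15\right)} = \frac{1}{J + 18} = \frac{1}{18 + J}$)
$\left(Z{\left(-450 \right)} + A\right) \left(82772 + 428509\right) = \left(\frac{1}{18 - 450} + \frac{17024}{9}\right) \left(82772 + 428509\right) = \left(\frac{1}{-432} + \frac{17024}{9}\right) 511281 = \left(- \frac{1}{432} + \frac{17024}{9}\right) 511281 = \frac{817151}{432} \cdot 511281 = \frac{46421531159}{48}$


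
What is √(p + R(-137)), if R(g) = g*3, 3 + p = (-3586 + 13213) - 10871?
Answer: I*√1658 ≈ 40.719*I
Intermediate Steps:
p = -1247 (p = -3 + ((-3586 + 13213) - 10871) = -3 + (9627 - 10871) = -3 - 1244 = -1247)
R(g) = 3*g
√(p + R(-137)) = √(-1247 + 3*(-137)) = √(-1247 - 411) = √(-1658) = I*√1658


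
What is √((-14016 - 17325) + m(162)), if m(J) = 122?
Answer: I*√31219 ≈ 176.69*I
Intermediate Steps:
√((-14016 - 17325) + m(162)) = √((-14016 - 17325) + 122) = √(-31341 + 122) = √(-31219) = I*√31219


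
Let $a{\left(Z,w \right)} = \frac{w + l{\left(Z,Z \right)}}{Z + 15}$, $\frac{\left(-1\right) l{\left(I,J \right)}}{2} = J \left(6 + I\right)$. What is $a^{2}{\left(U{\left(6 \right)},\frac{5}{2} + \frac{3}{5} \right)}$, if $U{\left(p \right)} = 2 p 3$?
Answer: $\frac{3157729}{900} \approx 3508.6$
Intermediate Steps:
$l{\left(I,J \right)} = - 2 J \left(6 + I\right)$
$U{\left(p \right)} = 6 p$ ($U{\left(p \right)} = 2 \cdot 3 p = 6 p$)
$a{\left(Z,w \right)} = \frac{w - 2 Z \left(6 + Z\right)}{15 + Z}$ ($a{\left(Z,w \right)} = \frac{w - 2 Z \left(6 + Z\right)}{Z + 15} = \frac{w - 2 Z \left(6 + Z\right)}{15 + Z}$)
$a^{2}{\left(U{\left(6 \right)},\frac{5}{2} + \frac{3}{5} \right)} = \left(\frac{\left(\frac{5}{2} + \frac{3}{5}\right) - 2 \cdot 6 \cdot 6 \left(6 + 6 \cdot 6\right)}{15 + 6 \cdot 6}\right)^{2} = \left(\frac{\left(5 \cdot \frac{1}{2} + 3 \cdot \frac{1}{5}\right) - 72 \left(6 + 36\right)}{15 + 36}\right)^{2} = \left(\frac{\left(\frac{5}{2} + \frac{3}{5}\right) - 72 \cdot 42}{51}\right)^{2} = \left(\frac{\frac{31}{10} - 3024}{51}\right)^{2} = \left(\frac{1}{51} \left(- \frac{30209}{10}\right)\right)^{2} = \left(- \frac{1777}{30}\right)^{2} = \frac{3157729}{900}$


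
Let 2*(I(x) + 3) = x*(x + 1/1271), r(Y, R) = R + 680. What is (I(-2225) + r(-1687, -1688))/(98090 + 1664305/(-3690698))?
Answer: 3868880094151204/153375341698855 ≈ 25.225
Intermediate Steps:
r(Y, R) = 680 + R
I(x) = -3 + x*(1/1271 + x)/2 (I(x) = -3 + (x*(x + 1/1271))/2 = -3 + (x*(1/1271 + x))/2 = -3 + x*(1/1271 + x)/2)
(I(-2225) + r(-1687, -1688))/(98090 + 1664305/(-3690698)) = ((-3 + (½)*(-2225)² + (1/2542)*(-2225)) + (680 - 1688))/(98090 + 1664305/(-3690698)) = ((-3 + (½)*4950625 - 2225/2542) - 1008)/(98090 + 1664305*(-1/3690698)) = ((-3 + 4950625/2 - 2225/2542) - 1008)/(98090 - 1664305/3690698) = (3146117262/1271 - 1008)/(362018902515/3690698) = (3144836094/1271)*(3690698/362018902515) = 3868880094151204/153375341698855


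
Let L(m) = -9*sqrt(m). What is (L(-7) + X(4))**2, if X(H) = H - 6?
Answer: -563 + 36*I*sqrt(7) ≈ -563.0 + 95.247*I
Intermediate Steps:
X(H) = -6 + H
(L(-7) + X(4))**2 = (-9*I*sqrt(7) + (-6 + 4))**2 = (-9*I*sqrt(7) - 2)**2 = (-2 - 9*I*sqrt(7))**2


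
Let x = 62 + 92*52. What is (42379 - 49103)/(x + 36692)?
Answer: -3362/20769 ≈ -0.16188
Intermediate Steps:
x = 4846 (x = 62 + 4784 = 4846)
(42379 - 49103)/(x + 36692) = (42379 - 49103)/(4846 + 36692) = -6724/41538 = -6724*1/41538 = -3362/20769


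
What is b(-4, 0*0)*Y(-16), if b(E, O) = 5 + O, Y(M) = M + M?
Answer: -160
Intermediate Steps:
Y(M) = 2*M
b(-4, 0*0)*Y(-16) = (5 + 0*0)*(2*(-16)) = (5 + 0)*(-32) = 5*(-32) = -160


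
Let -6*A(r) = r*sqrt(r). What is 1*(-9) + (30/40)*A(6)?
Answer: -9 - 3*sqrt(6)/4 ≈ -10.837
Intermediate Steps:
A(r) = -r**(3/2)/6 (A(r) = -r*sqrt(r)/6 = -r**(3/2)/6)
1*(-9) + (30/40)*A(6) = 1*(-9) + (30/40)*(-sqrt(6)) = -9 + (30*(1/40))*(-sqrt(6)) = -9 + 3*(-sqrt(6))/4 = -9 - 3*sqrt(6)/4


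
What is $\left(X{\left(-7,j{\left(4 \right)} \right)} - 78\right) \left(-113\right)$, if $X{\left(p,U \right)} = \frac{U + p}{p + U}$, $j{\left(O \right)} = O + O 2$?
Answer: $8701$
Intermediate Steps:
$j{\left(O \right)} = 3 O$ ($j{\left(O \right)} = O + 2 O = 3 O$)
$X{\left(p,U \right)} = 1$ ($X{\left(p,U \right)} = \frac{U + p}{U + p} = 1$)
$\left(X{\left(-7,j{\left(4 \right)} \right)} - 78\right) \left(-113\right) = \left(1 - 78\right) \left(-113\right) = \left(-77\right) \left(-113\right) = 8701$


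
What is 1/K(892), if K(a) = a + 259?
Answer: 1/1151 ≈ 0.00086881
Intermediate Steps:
K(a) = 259 + a
1/K(892) = 1/(259 + 892) = 1/1151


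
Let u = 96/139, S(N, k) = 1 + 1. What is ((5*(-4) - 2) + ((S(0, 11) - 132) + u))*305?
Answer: -6414760/139 ≈ -46149.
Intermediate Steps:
S(N, k) = 2
u = 96/139 (u = 96*(1/139) = 96/139 ≈ 0.69065)
((5*(-4) - 2) + ((S(0, 11) - 132) + u))*305 = ((5*(-4) - 2) + ((2 - 132) + 96/139))*305 = ((-20 - 2) + (-130 + 96/139))*305 = (-22 - 17974/139)*305 = -21032/139*305 = -6414760/139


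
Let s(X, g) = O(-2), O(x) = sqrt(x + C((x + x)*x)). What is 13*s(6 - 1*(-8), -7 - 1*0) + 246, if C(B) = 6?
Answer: 272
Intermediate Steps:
O(x) = sqrt(6 + x) (O(x) = sqrt(x + 6) = sqrt(6 + x))
s(X, g) = 2 (s(X, g) = sqrt(6 - 2) = sqrt(4) = 2)
13*s(6 - 1*(-8), -7 - 1*0) + 246 = 13*2 + 246 = 26 + 246 = 272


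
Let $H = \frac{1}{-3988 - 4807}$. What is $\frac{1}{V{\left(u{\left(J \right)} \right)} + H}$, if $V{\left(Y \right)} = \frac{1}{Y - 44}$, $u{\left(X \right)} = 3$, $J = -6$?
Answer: $- \frac{360595}{8836} \approx -40.81$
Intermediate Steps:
$V{\left(Y \right)} = \frac{1}{-44 + Y}$
$H = - \frac{1}{8795}$ ($H = \frac{1}{-8795} = - \frac{1}{8795} \approx -0.0001137$)
$\frac{1}{V{\left(u{\left(J \right)} \right)} + H} = \frac{1}{\frac{1}{-44 + 3} - \frac{1}{8795}} = \frac{1}{\frac{1}{-41} - \frac{1}{8795}} = \frac{1}{- \frac{1}{41} - \frac{1}{8795}} = \frac{1}{- \frac{8836}{360595}} = - \frac{360595}{8836}$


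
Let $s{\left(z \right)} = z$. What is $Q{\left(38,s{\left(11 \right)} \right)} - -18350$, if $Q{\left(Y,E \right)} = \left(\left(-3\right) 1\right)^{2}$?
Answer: $18359$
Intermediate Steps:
$Q{\left(Y,E \right)} = 9$ ($Q{\left(Y,E \right)} = \left(-3\right)^{2} = 9$)
$Q{\left(38,s{\left(11 \right)} \right)} - -18350 = 9 - -18350 = 9 + 18350 = 18359$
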